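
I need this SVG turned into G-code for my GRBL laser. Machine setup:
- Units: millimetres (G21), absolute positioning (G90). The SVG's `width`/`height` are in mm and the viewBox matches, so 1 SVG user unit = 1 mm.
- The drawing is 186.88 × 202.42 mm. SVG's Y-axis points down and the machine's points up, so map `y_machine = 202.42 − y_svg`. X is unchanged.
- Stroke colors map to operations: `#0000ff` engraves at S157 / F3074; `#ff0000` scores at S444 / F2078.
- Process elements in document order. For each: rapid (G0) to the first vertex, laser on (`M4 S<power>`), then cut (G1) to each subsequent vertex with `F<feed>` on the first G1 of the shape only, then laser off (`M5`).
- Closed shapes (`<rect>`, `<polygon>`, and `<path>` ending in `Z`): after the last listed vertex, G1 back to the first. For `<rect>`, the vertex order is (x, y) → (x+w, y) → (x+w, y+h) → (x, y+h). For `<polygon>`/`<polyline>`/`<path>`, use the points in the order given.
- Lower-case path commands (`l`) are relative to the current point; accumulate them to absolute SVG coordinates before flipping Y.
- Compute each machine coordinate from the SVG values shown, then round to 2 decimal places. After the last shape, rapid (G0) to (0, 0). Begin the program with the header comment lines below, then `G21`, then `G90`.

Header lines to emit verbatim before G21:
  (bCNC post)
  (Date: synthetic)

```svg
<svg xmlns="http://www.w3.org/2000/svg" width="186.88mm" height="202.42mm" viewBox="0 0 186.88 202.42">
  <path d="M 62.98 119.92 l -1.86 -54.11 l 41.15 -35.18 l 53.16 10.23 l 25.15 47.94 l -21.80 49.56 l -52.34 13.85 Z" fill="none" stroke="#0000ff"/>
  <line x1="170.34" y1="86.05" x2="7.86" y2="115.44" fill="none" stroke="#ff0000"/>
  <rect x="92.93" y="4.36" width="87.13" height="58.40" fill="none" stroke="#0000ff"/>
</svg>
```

(bCNC post)
(Date: synthetic)
G21
G90
G0 X62.98 Y82.50
M4 S157
G1 X61.12 Y136.61 F3074
G1 X102.27 Y171.79
G1 X155.43 Y161.56
G1 X180.58 Y113.62
G1 X158.78 Y64.06
G1 X106.44 Y50.21
G1 X62.98 Y82.50
M5
G0 X170.34 Y116.37
M4 S444
G1 X7.86 Y86.98 F2078
M5
G0 X92.93 Y198.06
M4 S157
G1 X180.06 Y198.06 F3074
G1 X180.06 Y139.66
G1 X92.93 Y139.66
G1 X92.93 Y198.06
M5
G0 X0.00 Y0.00

Since the viewBox matches the mm dimensions, user units are millimetres directly. The only transform is the Y-flip y_m = 202.42 − y_svg.

Shape 1 is a regular polygon drawn with `<path>`. Its stroke #0000ff means engrave at S157, F3074. After flipping Y the toolpath is (62.98,82.50) → (61.12,136.61) → (102.27,171.79) → (155.43,161.56) → (180.58,113.62) → (158.78,64.06) → (106.44,50.21) → (62.98,82.50), returning to the start.

Shape 2 is a line segment drawn with `<line>`. Its stroke #ff0000 means score at S444, F2078. After flipping Y the toolpath is (170.34,116.37) → (7.86,86.98).

Shape 3 is a rectangle drawn with `<rect>`. Its stroke #0000ff means engrave at S157, F3074. After flipping Y the toolpath is (92.93,198.06) → (180.06,198.06) → (180.06,139.66) → (92.93,139.66) → (92.93,198.06), returning to the start.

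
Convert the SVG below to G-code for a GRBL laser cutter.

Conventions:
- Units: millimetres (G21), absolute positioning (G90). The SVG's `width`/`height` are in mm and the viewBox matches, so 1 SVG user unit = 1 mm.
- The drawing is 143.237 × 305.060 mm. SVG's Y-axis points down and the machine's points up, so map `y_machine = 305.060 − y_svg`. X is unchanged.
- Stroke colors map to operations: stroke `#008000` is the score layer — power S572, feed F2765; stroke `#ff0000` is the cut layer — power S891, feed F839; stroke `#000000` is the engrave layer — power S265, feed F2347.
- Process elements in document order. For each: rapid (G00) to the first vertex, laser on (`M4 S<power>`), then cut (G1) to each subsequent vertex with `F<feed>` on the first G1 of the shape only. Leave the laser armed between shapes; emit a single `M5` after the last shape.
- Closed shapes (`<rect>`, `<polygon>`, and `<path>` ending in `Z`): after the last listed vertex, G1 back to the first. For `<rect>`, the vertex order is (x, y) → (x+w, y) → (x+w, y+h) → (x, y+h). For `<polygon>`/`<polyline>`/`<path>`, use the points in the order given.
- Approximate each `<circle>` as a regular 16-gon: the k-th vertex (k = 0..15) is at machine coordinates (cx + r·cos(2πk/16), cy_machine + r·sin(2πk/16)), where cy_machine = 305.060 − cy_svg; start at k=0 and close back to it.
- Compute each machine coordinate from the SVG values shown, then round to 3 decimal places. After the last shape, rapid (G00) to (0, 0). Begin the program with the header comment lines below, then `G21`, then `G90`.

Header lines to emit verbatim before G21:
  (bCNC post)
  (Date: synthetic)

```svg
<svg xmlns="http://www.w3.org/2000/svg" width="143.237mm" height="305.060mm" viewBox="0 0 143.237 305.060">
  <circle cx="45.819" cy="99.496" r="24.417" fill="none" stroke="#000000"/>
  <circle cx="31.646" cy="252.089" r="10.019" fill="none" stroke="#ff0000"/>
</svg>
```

1 u = 1 mm; y_m = 305.060 − y.

[1] `<circle>` circle, #000000→engrave S265 F2347: (70.236,205.564) → (68.377,214.908) → (63.084,222.829) → (55.163,228.122) → (45.819,229.981) → (36.475,228.122) → (28.554,222.829) → (23.261,214.908) → (21.402,205.564) → (23.261,196.220) → (28.554,188.299) → (36.475,183.006) → (45.819,181.147) → (55.163,183.006) → (63.084,188.299) → (68.377,196.220) → (70.236,205.564) (closed)

[2] `<circle>` circle, #ff0000→cut S891 F839: (41.665,52.971) → (40.902,56.805) → (38.731,60.056) → (35.480,62.227) → (31.646,62.990) → (27.812,62.227) → (24.561,60.056) → (22.390,56.805) → (21.627,52.971) → (22.390,49.137) → (24.561,45.886) → (27.812,43.715) → (31.646,42.952) → (35.480,43.715) → (38.731,45.886) → (40.902,49.137) → (41.665,52.971) (closed)

(bCNC post)
(Date: synthetic)
G21
G90
G00 X70.236 Y205.564
M4 S265
G1 X68.377 Y214.908 F2347
G1 X63.084 Y222.829
G1 X55.163 Y228.122
G1 X45.819 Y229.981
G1 X36.475 Y228.122
G1 X28.554 Y222.829
G1 X23.261 Y214.908
G1 X21.402 Y205.564
G1 X23.261 Y196.220
G1 X28.554 Y188.299
G1 X36.475 Y183.006
G1 X45.819 Y181.147
G1 X55.163 Y183.006
G1 X63.084 Y188.299
G1 X68.377 Y196.220
G1 X70.236 Y205.564
G00 X41.665 Y52.971
M4 S891
G1 X40.902 Y56.805 F839
G1 X38.731 Y60.056
G1 X35.480 Y62.227
G1 X31.646 Y62.990
G1 X27.812 Y62.227
G1 X24.561 Y60.056
G1 X22.390 Y56.805
G1 X21.627 Y52.971
G1 X22.390 Y49.137
G1 X24.561 Y45.886
G1 X27.812 Y43.715
G1 X31.646 Y42.952
G1 X35.480 Y43.715
G1 X38.731 Y45.886
G1 X40.902 Y49.137
G1 X41.665 Y52.971
M5
G00 X0.000 Y0.000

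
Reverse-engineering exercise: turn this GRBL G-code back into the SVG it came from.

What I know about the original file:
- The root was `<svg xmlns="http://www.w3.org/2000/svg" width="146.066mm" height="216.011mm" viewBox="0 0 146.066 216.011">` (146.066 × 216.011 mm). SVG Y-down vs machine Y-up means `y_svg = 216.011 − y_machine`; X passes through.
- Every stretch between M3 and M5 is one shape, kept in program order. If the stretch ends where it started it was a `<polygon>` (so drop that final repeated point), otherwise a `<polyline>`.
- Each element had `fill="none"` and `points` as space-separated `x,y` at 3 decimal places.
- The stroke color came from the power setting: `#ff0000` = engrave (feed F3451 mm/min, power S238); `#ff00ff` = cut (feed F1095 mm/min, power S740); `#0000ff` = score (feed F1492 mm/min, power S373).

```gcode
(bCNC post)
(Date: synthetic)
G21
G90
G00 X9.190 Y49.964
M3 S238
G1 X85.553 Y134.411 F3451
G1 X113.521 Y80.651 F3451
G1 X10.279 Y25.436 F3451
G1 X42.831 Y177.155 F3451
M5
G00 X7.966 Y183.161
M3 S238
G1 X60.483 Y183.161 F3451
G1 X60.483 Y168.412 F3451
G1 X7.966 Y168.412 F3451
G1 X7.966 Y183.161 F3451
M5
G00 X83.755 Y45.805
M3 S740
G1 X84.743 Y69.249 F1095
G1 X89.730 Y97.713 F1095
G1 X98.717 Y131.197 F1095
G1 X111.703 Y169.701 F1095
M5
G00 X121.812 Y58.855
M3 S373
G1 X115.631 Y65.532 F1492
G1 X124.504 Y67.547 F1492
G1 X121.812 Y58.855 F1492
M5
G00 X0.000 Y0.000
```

<svg xmlns="http://www.w3.org/2000/svg" width="146.066mm" height="216.011mm" viewBox="0 0 146.066 216.011">
  <polyline points="9.190,166.047 85.553,81.600 113.521,135.360 10.279,190.575 42.831,38.856" fill="none" stroke="#ff0000"/>
  <polygon points="7.966,32.850 60.483,32.850 60.483,47.599 7.966,47.599" fill="none" stroke="#ff0000"/>
  <polyline points="83.755,170.206 84.743,146.762 89.730,118.298 98.717,84.814 111.703,46.310" fill="none" stroke="#ff00ff"/>
  <polygon points="121.812,157.156 115.631,150.479 124.504,148.464" fill="none" stroke="#0000ff"/>
</svg>

Each laser-on run becomes one SVG element. Flip Y back into SVG space with y_svg = 216.011 − y_machine.

Run 1: power S238 maps to stroke `#ff0000` (engrave). The run is open, so emit a `<polyline>` with points (Y-flipped): 9.190,166.047 85.553,81.600 113.521,135.360 10.279,190.575 42.831,38.856.

Run 2: power S238 maps to stroke `#ff0000` (engrave). The run returns to its start, so emit a `<polygon>` with points (Y-flipped): 7.966,32.850 60.483,32.850 60.483,47.599 7.966,47.599.

Run 3: S740 ⇒ cut layer `#ff00ff`. The run is open, so emit a `<polyline>` with points (Y-flipped): 83.755,170.206 84.743,146.762 89.730,118.298 98.717,84.814 111.703,46.310.

Run 4: S373 ⇒ score layer `#0000ff`. The run returns to its start, so emit a `<polygon>` with points (Y-flipped): 121.812,157.156 115.631,150.479 124.504,148.464.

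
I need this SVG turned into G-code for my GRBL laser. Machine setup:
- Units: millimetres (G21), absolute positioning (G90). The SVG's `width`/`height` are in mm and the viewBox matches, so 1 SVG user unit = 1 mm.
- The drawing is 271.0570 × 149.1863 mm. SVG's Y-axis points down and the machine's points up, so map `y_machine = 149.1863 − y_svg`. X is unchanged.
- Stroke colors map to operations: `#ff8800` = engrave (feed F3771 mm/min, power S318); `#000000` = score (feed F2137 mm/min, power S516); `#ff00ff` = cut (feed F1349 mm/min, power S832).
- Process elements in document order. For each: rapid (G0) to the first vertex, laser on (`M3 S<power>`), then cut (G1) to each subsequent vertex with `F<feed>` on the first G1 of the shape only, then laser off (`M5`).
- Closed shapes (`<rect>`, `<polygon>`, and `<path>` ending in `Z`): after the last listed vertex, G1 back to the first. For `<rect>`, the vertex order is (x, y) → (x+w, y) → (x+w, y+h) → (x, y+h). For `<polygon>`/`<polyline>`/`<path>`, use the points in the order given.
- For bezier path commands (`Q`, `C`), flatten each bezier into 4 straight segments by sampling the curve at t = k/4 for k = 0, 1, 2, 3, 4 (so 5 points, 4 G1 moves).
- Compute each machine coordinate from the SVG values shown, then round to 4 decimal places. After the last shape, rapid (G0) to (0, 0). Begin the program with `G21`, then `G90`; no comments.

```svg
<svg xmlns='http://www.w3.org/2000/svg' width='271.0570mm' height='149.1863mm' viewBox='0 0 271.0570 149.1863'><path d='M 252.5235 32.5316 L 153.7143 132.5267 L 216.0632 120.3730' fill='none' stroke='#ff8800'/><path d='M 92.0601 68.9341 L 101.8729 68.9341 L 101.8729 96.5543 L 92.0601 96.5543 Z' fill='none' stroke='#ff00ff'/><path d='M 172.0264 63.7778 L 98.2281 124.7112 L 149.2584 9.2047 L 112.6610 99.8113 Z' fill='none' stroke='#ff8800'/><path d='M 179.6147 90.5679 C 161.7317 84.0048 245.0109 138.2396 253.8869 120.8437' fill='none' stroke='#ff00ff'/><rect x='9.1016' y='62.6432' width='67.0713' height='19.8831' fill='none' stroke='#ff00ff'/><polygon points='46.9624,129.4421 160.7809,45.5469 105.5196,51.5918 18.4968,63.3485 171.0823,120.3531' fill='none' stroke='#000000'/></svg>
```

G21
G90
G0 X252.5235 Y116.6547
M3 S318
G1 X153.7143 Y16.6596 F3771
G1 X216.0632 Y28.8133
M5
G0 X92.0601 Y80.2522
M3 S832
G1 X101.8729 Y80.2522 F1349
G1 X101.8729 Y52.6320
G1 X92.0601 Y52.6320
G1 X92.0601 Y80.2522
M5
G0 X172.0264 Y85.4085
M3 S318
G1 X98.2281 Y24.4751 F3771
G1 X149.2584 Y139.9816
G1 X112.6610 Y49.3750
G1 X172.0264 Y85.4085
M5
G0 X179.6147 Y58.6184
M3 S832
G1 X182.4272 Y54.2103 F1349
G1 X206.7162 Y39.4182
G1 X236.0225 Y26.6572
G1 X253.8869 Y28.3426
M5
G0 X9.1016 Y86.5431
M3 S832
G1 X76.1729 Y86.5431 F1349
G1 X76.1729 Y66.6600
G1 X9.1016 Y66.6600
G1 X9.1016 Y86.5431
M5
G0 X46.9624 Y19.7442
M3 S516
G1 X160.7809 Y103.6394 F2137
G1 X105.5196 Y97.5945
G1 X18.4968 Y85.8378
G1 X171.0823 Y28.8332
G1 X46.9624 Y19.7442
M5
G0 X0.0000 Y0.0000

viewBox `0 0 271.0570 149.1863` with mm width/height → 1 unit = 1 mm. Flip: y_m = 149.1863 − y_svg.

**Shape 1** — `<path>` open polyline, stroke `#ff8800` → engrave (S318, F3771). Machine vertices: (252.5235,116.6547) → (153.7143,16.6596) → (216.0632,28.8133). Open path.

**Shape 2** — `<path>` rectangle, stroke `#ff00ff` → cut (S832, F1349). Machine vertices: (92.0601,80.2522) → (101.8729,80.2522) → (101.8729,52.6320) → (92.0601,52.6320) → (92.0601,80.2522). Closed: final G1 returns to the first vertex.

**Shape 3** — `<path>` closed polygon, stroke `#ff8800` → engrave (S318, F3771). Machine vertices: (172.0264,85.4085) → (98.2281,24.4751) → (149.2584,139.9816) → (112.6610,49.3750) → (172.0264,85.4085). Closed: final G1 returns to the first vertex.

**Shape 4** — `<path>` cubic bezier, stroke `#ff00ff` → cut (S832, F1349). Control points (SVG): P0=(179.6147,90.5679), P1=(161.7317,84.0048), P2=(245.0109,138.2396), P3=(253.8869,120.8437); sampled at t=k/4. Machine vertices: (179.6147,58.6184) → (182.4272,54.2103) → (206.7162,39.4182) → (236.0225,26.6572) → (253.8869,28.3426). Open path.

**Shape 5** — `<rect>` rectangle, stroke `#ff00ff` → cut (S832, F1349). Machine vertices: (9.1016,86.5431) → (76.1729,86.5431) → (76.1729,66.6600) → (9.1016,66.6600) → (9.1016,86.5431). Closed: final G1 returns to the first vertex.

**Shape 6** — `<polygon>` closed polygon, stroke `#000000` → score (S516, F2137). Machine vertices: (46.9624,19.7442) → (160.7809,103.6394) → (105.5196,97.5945) → (18.4968,85.8378) → (171.0823,28.8332) → (46.9624,19.7442). Closed: final G1 returns to the first vertex.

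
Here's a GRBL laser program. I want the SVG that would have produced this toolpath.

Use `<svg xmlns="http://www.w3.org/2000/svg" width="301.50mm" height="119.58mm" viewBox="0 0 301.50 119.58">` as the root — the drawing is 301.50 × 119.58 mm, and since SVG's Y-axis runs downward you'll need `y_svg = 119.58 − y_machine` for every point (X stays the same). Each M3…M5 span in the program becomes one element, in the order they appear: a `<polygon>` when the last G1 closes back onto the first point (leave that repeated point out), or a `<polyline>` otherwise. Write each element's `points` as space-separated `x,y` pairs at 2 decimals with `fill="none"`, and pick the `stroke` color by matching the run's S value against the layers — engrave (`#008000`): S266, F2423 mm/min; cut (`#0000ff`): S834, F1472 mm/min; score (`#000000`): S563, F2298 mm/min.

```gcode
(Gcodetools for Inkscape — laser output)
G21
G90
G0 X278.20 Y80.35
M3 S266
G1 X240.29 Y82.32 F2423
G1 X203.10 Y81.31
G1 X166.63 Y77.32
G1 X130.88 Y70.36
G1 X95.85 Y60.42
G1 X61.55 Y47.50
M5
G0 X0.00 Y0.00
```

Each laser-on run becomes one SVG element. Flip Y back into SVG space with y_svg = 119.58 − y_machine. Every run uses S266, so all elements get stroke `#008000` (engrave).

Run 1: The run is open, so emit a `<polyline>` with points (Y-flipped): 278.20,39.23 240.29,37.26 203.10,38.27 166.63,42.26 130.88,49.22 95.85,59.16 61.55,72.08.

<svg xmlns="http://www.w3.org/2000/svg" width="301.50mm" height="119.58mm" viewBox="0 0 301.50 119.58">
  <polyline points="278.20,39.23 240.29,37.26 203.10,38.27 166.63,42.26 130.88,49.22 95.85,59.16 61.55,72.08" fill="none" stroke="#008000"/>
</svg>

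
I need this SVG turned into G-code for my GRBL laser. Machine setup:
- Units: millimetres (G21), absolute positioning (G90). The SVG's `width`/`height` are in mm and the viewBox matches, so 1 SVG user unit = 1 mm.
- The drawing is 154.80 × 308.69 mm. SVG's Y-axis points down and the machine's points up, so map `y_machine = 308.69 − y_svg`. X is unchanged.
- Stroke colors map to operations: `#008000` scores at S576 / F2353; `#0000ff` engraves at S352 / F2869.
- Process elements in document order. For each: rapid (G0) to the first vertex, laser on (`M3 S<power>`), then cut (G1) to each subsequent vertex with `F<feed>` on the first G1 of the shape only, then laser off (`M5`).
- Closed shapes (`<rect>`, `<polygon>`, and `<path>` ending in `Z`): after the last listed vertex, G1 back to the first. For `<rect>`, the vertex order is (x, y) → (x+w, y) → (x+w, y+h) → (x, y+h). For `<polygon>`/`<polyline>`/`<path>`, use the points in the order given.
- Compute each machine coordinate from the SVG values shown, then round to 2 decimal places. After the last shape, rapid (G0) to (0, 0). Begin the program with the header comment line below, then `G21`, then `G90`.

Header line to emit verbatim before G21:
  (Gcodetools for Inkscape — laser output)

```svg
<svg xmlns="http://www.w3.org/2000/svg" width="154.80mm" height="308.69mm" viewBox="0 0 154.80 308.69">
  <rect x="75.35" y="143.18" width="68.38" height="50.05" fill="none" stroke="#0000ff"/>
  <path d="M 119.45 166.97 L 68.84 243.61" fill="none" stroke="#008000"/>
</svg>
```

(Gcodetools for Inkscape — laser output)
G21
G90
G0 X75.35 Y165.51
M3 S352
G1 X143.73 Y165.51 F2869
G1 X143.73 Y115.46
G1 X75.35 Y115.46
G1 X75.35 Y165.51
M5
G0 X119.45 Y141.72
M3 S576
G1 X68.84 Y65.08 F2353
M5
G0 X0.00 Y0.00

Since the viewBox matches the mm dimensions, user units are millimetres directly. The only transform is the Y-flip y_m = 308.69 − y_svg.

Shape 1 is a rectangle drawn with `<rect>`. Its stroke #0000ff means engrave at S352, F2869. After flipping Y the toolpath is (75.35,165.51) → (143.73,165.51) → (143.73,115.46) → (75.35,115.46) → (75.35,165.51), returning to the start.

Shape 2 is a line segment drawn with `<path>`. Its stroke #008000 means score at S576, F2353. After flipping Y the toolpath is (119.45,141.72) → (68.84,65.08).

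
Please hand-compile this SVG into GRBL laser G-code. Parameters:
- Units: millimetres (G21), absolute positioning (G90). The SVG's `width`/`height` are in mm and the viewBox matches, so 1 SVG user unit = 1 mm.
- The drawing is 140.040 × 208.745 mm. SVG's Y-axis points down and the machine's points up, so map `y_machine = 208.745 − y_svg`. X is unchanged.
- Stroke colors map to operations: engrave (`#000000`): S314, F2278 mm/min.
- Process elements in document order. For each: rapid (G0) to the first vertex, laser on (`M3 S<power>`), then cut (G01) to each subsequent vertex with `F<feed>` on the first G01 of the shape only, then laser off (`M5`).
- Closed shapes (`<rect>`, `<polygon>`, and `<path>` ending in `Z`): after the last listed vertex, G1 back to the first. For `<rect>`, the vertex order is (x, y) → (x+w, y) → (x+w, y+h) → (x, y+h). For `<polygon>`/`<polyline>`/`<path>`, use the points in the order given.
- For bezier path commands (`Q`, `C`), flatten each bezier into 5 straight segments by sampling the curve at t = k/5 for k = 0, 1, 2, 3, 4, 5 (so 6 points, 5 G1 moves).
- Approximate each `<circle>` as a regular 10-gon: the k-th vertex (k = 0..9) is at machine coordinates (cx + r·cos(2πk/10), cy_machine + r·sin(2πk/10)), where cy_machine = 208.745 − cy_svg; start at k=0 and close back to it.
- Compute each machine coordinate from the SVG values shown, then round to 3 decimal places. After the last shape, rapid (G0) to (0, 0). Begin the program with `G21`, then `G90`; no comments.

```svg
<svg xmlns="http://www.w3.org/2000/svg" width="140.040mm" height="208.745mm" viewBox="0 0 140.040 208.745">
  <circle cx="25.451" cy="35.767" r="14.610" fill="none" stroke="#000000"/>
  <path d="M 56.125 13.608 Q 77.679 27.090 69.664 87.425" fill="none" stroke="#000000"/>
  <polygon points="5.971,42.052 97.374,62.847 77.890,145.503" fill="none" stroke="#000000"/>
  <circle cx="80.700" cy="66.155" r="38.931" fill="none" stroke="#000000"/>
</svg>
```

G21
G90
G0 X40.061 Y172.978
M3 S314
G01 X37.271 Y181.566 F2278
G01 X29.966 Y186.873
G01 X20.936 Y186.873
G01 X13.631 Y181.566
G01 X10.841 Y172.978
G01 X13.631 Y164.390
G01 X20.936 Y159.083
G01 X29.966 Y159.083
G01 X37.271 Y164.390
G01 X40.061 Y172.978
M5
G0 X56.125 Y195.137
M3 S314
G01 X63.564 Y187.870 F2278
G01 X68.637 Y176.855
G01 X71.345 Y162.092
G01 X71.687 Y143.580
G01 X69.664 Y121.320
M5
G0 X5.971 Y166.693
M3 S314
G01 X97.374 Y145.898 F2278
G01 X77.890 Y63.242
G01 X5.971 Y166.693
M5
G0 X119.631 Y142.590
M3 S314
G01 X112.196 Y165.473 F2278
G01 X92.730 Y179.616
G01 X68.670 Y179.616
G01 X49.204 Y165.473
G01 X41.769 Y142.590
G01 X49.204 Y119.707
G01 X68.670 Y105.564
G01 X92.730 Y105.564
G01 X112.196 Y119.707
G01 X119.631 Y142.590
M5
G0 X0.000 Y0.000

1 u = 1 mm; y_m = 208.745 − y.

[1] `<circle>` circle, #000000→engrave S314 F2278: (40.061,172.978) → (37.271,181.566) → (29.966,186.873) → (20.936,186.873) → (13.631,181.566) → (10.841,172.978) → (13.631,164.390) → (20.936,159.083) → (29.966,159.083) → (37.271,164.390) → (40.061,172.978) (closed)

[2] `<path>` quadratic bezier, #000000→engrave S314 F2278: (56.125,195.137) → (63.564,187.870) → (68.637,176.855) → (71.345,162.092) → (71.687,143.580) → (69.664,121.320)

[3] `<polygon>` closed polygon, #000000→engrave S314 F2278: (5.971,166.693) → (97.374,145.898) → (77.890,63.242) → (5.971,166.693) (closed)

[4] `<circle>` circle, #000000→engrave S314 F2278: (119.631,142.590) → (112.196,165.473) → (92.730,179.616) → (68.670,179.616) → (49.204,165.473) → (41.769,142.590) → (49.204,119.707) → (68.670,105.564) → (92.730,105.564) → (112.196,119.707) → (119.631,142.590) (closed)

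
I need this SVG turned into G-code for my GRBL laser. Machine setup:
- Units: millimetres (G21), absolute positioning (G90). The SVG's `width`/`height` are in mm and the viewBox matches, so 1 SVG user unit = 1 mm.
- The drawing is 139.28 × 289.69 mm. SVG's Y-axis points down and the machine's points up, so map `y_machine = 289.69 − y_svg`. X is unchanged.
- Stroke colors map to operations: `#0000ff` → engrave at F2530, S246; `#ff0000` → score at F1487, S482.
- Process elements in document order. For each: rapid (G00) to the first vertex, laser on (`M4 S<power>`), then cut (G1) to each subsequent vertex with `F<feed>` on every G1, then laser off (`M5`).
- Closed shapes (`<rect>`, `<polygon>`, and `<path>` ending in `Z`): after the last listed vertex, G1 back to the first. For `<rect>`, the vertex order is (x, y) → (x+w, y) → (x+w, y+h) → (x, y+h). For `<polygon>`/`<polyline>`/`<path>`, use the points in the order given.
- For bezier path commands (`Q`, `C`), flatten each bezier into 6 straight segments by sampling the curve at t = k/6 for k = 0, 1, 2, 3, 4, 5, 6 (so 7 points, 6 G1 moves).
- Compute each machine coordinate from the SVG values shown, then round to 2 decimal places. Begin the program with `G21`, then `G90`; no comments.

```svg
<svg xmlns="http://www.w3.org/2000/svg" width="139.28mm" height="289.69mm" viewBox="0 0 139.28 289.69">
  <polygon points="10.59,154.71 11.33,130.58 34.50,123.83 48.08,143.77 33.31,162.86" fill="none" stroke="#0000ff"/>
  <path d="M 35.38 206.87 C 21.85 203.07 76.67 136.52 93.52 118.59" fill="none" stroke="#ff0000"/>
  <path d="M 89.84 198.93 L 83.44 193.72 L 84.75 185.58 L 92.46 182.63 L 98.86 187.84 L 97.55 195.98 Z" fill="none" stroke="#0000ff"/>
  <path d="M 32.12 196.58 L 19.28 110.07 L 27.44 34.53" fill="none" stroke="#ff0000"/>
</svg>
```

viewBox `0 0 139.28 289.69` with mm width/height → 1 unit = 1 mm. Flip: y_m = 289.69 − y_svg.

**Shape 1** — `<polygon>` regular polygon, stroke `#0000ff` → engrave (S246, F2530). Machine vertices: (10.59,134.98) → (11.33,159.11) → (34.50,165.86) → (48.08,145.92) → (33.31,126.83) → (10.59,134.98). Closed: final G1 returns to the first vertex.

**Shape 2** — `<path>` cubic bezier, stroke `#ff0000` → score (S482, F1487). Control points (SVG): P0=(35.38,206.87), P1=(21.85,203.07), P2=(76.67,136.52), P3=(93.52,118.59); sampled at t=k/6. Machine vertices: (35.38,82.82) → (33.82,89.43) → (40.70,103.41) → (53.06,121.66) → (67.95,141.09) → (82.42,158.60) → (93.52,171.10). Open path.

**Shape 3** — `<path>` regular polygon, stroke `#0000ff` → engrave (S246, F2530). Machine vertices: (89.84,90.76) → (83.44,95.97) → (84.75,104.11) → (92.46,107.06) → (98.86,101.85) → (97.55,93.71) → (89.84,90.76). Closed: final G1 returns to the first vertex.

**Shape 4** — `<path>` open polyline, stroke `#ff0000` → score (S482, F1487). Machine vertices: (32.12,93.11) → (19.28,179.62) → (27.44,255.16). Open path.

G21
G90
G00 X10.59 Y134.98
M4 S246
G1 X11.33 Y159.11 F2530
G1 X34.50 Y165.86 F2530
G1 X48.08 Y145.92 F2530
G1 X33.31 Y126.83 F2530
G1 X10.59 Y134.98 F2530
M5
G00 X35.38 Y82.82
M4 S482
G1 X33.82 Y89.43 F1487
G1 X40.70 Y103.41 F1487
G1 X53.06 Y121.66 F1487
G1 X67.95 Y141.09 F1487
G1 X82.42 Y158.60 F1487
G1 X93.52 Y171.10 F1487
M5
G00 X89.84 Y90.76
M4 S246
G1 X83.44 Y95.97 F2530
G1 X84.75 Y104.11 F2530
G1 X92.46 Y107.06 F2530
G1 X98.86 Y101.85 F2530
G1 X97.55 Y93.71 F2530
G1 X89.84 Y90.76 F2530
M5
G00 X32.12 Y93.11
M4 S482
G1 X19.28 Y179.62 F1487
G1 X27.44 Y255.16 F1487
M5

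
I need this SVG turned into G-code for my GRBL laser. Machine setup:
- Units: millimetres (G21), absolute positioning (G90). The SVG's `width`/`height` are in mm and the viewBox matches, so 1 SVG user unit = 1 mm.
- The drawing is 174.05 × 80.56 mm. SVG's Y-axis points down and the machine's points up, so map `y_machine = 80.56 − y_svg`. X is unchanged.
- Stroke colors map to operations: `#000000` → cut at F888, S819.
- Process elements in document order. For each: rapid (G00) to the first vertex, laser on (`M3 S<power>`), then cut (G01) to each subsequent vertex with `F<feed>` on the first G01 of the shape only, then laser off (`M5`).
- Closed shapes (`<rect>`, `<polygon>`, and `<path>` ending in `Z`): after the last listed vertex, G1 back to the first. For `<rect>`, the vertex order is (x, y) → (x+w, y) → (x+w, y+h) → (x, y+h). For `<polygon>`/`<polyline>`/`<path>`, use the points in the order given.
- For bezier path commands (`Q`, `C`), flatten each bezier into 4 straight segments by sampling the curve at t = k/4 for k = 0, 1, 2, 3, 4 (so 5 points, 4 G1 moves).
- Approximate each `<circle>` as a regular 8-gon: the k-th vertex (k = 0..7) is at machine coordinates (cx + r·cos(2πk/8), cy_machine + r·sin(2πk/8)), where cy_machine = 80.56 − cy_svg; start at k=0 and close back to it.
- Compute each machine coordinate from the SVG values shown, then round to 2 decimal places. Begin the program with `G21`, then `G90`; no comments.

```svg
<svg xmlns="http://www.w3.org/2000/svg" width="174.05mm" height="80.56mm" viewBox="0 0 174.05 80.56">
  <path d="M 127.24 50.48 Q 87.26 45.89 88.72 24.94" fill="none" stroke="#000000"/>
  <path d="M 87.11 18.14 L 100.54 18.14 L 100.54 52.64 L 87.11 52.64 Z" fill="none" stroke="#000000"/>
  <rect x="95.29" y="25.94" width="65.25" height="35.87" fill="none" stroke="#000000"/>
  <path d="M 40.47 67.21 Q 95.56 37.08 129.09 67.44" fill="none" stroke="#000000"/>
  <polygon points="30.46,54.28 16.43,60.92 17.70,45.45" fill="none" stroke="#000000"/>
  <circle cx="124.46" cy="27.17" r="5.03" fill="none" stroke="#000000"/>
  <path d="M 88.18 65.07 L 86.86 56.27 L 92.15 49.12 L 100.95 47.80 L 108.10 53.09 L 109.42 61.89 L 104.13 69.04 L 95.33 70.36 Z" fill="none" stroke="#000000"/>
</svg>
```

G21
G90
G00 X127.24 Y30.08
M3 S819
G01 X109.84 Y33.40 F888
G01 X97.62 Y38.76
G01 X90.58 Y46.17
G01 X88.72 Y55.62
M5
G00 X87.11 Y62.42
M3 S819
G01 X100.54 Y62.42 F888
G01 X100.54 Y27.92
G01 X87.11 Y27.92
G01 X87.11 Y62.42
M5
G00 X95.29 Y54.62
M3 S819
G01 X160.54 Y54.62 F888
G01 X160.54 Y18.75
G01 X95.29 Y18.75
G01 X95.29 Y54.62
M5
G00 X40.47 Y13.35
M3 S819
G01 X66.67 Y24.63 F888
G01 X90.17 Y28.36
G01 X110.98 Y24.52
G01 X129.09 Y13.12
M5
G00 X30.46 Y26.28
M3 S819
G01 X16.43 Y19.64 F888
G01 X17.70 Y35.11
G01 X30.46 Y26.28
M5
G00 X129.49 Y53.39
M3 S819
G01 X128.02 Y56.95 F888
G01 X124.46 Y58.42
G01 X120.90 Y56.95
G01 X119.43 Y53.39
G01 X120.90 Y49.83
G01 X124.46 Y48.36
G01 X128.02 Y49.83
G01 X129.49 Y53.39
M5
G00 X88.18 Y15.49
M3 S819
G01 X86.86 Y24.29 F888
G01 X92.15 Y31.44
G01 X100.95 Y32.76
G01 X108.10 Y27.47
G01 X109.42 Y18.67
G01 X104.13 Y11.52
G01 X95.33 Y10.20
G01 X88.18 Y15.49
M5

viewBox `0 0 174.05 80.56` with mm width/height → 1 unit = 1 mm. Flip: y_m = 80.56 − y_svg.

**Shape 1** — `<path>` quadratic bezier, stroke `#000000` → cut (S819, F888). Control points (SVG): P0=(127.24,50.48), P1=(87.26,45.89), P2=(88.72,24.94); sampled at t=k/4. Machine vertices: (127.24,30.08) → (109.84,33.40) → (97.62,38.76) → (90.58,46.17) → (88.72,55.62). Open path.

**Shape 2** — `<path>` rectangle, stroke `#000000` → cut (S819, F888). Machine vertices: (87.11,62.42) → (100.54,62.42) → (100.54,27.92) → (87.11,27.92) → (87.11,62.42). Closed: final G1 returns to the first vertex.

**Shape 3** — `<rect>` rectangle, stroke `#000000` → cut (S819, F888). Machine vertices: (95.29,54.62) → (160.54,54.62) → (160.54,18.75) → (95.29,18.75) → (95.29,54.62). Closed: final G1 returns to the first vertex.

**Shape 4** — `<path>` quadratic bezier, stroke `#000000` → cut (S819, F888). Control points (SVG): P0=(40.47,67.21), P1=(95.56,37.08), P2=(129.09,67.44); sampled at t=k/4. Machine vertices: (40.47,13.35) → (66.67,24.63) → (90.17,28.36) → (110.98,24.52) → (129.09,13.12). Open path.

**Shape 5** — `<polygon>` regular polygon, stroke `#000000` → cut (S819, F888). Machine vertices: (30.46,26.28) → (16.43,19.64) → (17.70,35.11) → (30.46,26.28). Closed: final G1 returns to the first vertex.

**Shape 6** — `<circle>` circle, stroke `#000000` → cut (S819, F888). Machine vertices: (129.49,53.39) → (128.02,56.95) → (124.46,58.42) → (120.90,56.95) → (119.43,53.39) → (120.90,49.83) → (124.46,48.36) → (128.02,49.83) → (129.49,53.39). Closed: final G1 returns to the first vertex.

**Shape 7** — `<path>` regular polygon, stroke `#000000` → cut (S819, F888). Machine vertices: (88.18,15.49) → (86.86,24.29) → (92.15,31.44) → (100.95,32.76) → (108.10,27.47) → (109.42,18.67) → (104.13,11.52) → (95.33,10.20) → (88.18,15.49). Closed: final G1 returns to the first vertex.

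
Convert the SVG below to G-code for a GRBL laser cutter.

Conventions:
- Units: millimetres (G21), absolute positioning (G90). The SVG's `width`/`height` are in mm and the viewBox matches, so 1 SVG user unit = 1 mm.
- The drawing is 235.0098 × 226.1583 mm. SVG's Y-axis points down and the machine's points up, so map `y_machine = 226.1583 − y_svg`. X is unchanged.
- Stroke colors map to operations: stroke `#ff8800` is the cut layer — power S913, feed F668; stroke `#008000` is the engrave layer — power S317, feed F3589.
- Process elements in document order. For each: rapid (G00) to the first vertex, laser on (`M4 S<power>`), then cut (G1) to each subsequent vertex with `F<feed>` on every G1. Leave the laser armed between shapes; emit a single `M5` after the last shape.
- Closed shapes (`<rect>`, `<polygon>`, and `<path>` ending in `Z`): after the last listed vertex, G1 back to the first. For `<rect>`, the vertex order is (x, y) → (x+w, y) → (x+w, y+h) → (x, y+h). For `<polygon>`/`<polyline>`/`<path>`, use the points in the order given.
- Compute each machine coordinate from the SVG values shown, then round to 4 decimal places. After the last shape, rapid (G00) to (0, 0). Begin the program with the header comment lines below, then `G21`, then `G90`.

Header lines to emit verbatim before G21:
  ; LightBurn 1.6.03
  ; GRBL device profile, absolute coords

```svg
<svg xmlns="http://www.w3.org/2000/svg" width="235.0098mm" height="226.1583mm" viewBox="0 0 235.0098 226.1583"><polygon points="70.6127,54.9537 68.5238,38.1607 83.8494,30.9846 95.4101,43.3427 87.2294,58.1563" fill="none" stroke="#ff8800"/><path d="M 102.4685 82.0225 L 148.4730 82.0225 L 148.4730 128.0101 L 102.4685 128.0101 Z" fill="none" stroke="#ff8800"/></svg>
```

; LightBurn 1.6.03
; GRBL device profile, absolute coords
G21
G90
G00 X70.6127 Y171.2046
M4 S913
G1 X68.5238 Y187.9976 F668
G1 X83.8494 Y195.1737 F668
G1 X95.4101 Y182.8156 F668
G1 X87.2294 Y168.0020 F668
G1 X70.6127 Y171.2046 F668
G00 X102.4685 Y144.1358
M4 S913
G1 X148.4730 Y144.1358 F668
G1 X148.4730 Y98.1482 F668
G1 X102.4685 Y98.1482 F668
G1 X102.4685 Y144.1358 F668
M5
G00 X0.0000 Y0.0000

1 u = 1 mm; y_m = 226.1583 − y.

[1] `<polygon>` regular polygon, #ff8800→cut S913 F668: (70.6127,171.2046) → (68.5238,187.9976) → (83.8494,195.1737) → (95.4101,182.8156) → (87.2294,168.0020) → (70.6127,171.2046) (closed)

[2] `<path>` rectangle, #ff8800→cut S913 F668: (102.4685,144.1358) → (148.4730,144.1358) → (148.4730,98.1482) → (102.4685,98.1482) → (102.4685,144.1358) (closed)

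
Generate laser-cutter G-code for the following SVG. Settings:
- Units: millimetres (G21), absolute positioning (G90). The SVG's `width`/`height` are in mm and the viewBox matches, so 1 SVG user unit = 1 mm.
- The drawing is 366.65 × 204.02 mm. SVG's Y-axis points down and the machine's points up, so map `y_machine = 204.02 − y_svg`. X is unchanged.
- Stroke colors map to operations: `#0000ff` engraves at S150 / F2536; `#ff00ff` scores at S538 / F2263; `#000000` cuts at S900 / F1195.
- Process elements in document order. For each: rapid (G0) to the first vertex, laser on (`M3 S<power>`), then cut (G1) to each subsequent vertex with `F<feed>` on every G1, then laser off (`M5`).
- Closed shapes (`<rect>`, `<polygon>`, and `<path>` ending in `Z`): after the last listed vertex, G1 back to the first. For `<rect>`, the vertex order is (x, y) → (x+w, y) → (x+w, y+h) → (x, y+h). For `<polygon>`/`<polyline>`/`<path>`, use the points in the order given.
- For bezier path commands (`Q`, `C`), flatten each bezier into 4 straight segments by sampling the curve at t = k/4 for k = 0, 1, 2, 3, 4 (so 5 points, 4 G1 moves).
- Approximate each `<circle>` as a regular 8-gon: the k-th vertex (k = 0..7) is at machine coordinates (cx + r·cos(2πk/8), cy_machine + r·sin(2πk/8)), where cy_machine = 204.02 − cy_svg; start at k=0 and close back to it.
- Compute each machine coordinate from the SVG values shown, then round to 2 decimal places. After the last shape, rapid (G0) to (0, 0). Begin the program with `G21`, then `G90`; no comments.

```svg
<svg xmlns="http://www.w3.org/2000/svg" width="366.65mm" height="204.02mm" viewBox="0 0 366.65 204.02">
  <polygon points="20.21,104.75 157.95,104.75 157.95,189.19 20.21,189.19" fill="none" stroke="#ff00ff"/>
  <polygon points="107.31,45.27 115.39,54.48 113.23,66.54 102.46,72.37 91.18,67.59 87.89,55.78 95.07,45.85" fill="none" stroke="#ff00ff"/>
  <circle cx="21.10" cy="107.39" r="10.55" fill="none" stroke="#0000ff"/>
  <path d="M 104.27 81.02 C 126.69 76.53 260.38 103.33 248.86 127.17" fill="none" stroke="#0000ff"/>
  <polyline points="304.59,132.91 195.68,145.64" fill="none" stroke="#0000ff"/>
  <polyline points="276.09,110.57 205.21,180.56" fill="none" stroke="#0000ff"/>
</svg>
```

G21
G90
G0 X20.21 Y99.27
M3 S538
G1 X157.95 Y99.27 F2263
G1 X157.95 Y14.83 F2263
G1 X20.21 Y14.83 F2263
G1 X20.21 Y99.27 F2263
M5
G0 X107.31 Y158.75
M3 S538
G1 X115.39 Y149.54 F2263
G1 X113.23 Y137.48 F2263
G1 X102.46 Y131.65 F2263
G1 X91.18 Y136.43 F2263
G1 X87.89 Y148.24 F2263
G1 X95.07 Y158.17 F2263
G1 X107.31 Y158.75 F2263
M5
G0 X31.65 Y96.63
M3 S150
G1 X28.56 Y104.09 F2536
G1 X21.10 Y107.18 F2536
G1 X13.64 Y104.09 F2536
G1 X10.55 Y96.63 F2536
G1 X13.64 Y89.17 F2536
G1 X21.10 Y86.08 F2536
G1 X28.56 Y89.17 F2536
G1 X31.65 Y96.63 F2536
M5
G0 X104.27 Y123.00
M3 S150
G1 X137.94 Y121.04 F2536
G1 X189.29 Y110.55 F2536
G1 X234.28 Y94.75 F2536
G1 X248.86 Y76.85 F2536
M5
G0 X304.59 Y71.11
M3 S150
G1 X195.68 Y58.38 F2536
M5
G0 X276.09 Y93.45
M3 S150
G1 X205.21 Y23.46 F2536
M5
G0 X0.00 Y0.00

viewBox `0 0 366.65 204.02` with mm width/height → 1 unit = 1 mm. Flip: y_m = 204.02 − y_svg.

**Shape 1** — `<polygon>` rectangle, stroke `#ff00ff` → score (S538, F2263). Machine vertices: (20.21,99.27) → (157.95,99.27) → (157.95,14.83) → (20.21,14.83) → (20.21,99.27). Closed: final G1 returns to the first vertex.

**Shape 2** — `<polygon>` regular polygon, stroke `#ff00ff` → score (S538, F2263). Machine vertices: (107.31,158.75) → (115.39,149.54) → (113.23,137.48) → (102.46,131.65) → (91.18,136.43) → (87.89,148.24) → (95.07,158.17) → (107.31,158.75). Closed: final G1 returns to the first vertex.

**Shape 3** — `<circle>` circle, stroke `#0000ff` → engrave (S150, F2536). Machine vertices: (31.65,96.63) → (28.56,104.09) → (21.10,107.18) → (13.64,104.09) → (10.55,96.63) → (13.64,89.17) → (21.10,86.08) → (28.56,89.17) → (31.65,96.63). Closed: final G1 returns to the first vertex.

**Shape 4** — `<path>` cubic bezier, stroke `#0000ff` → engrave (S150, F2536). Control points (SVG): P0=(104.27,81.02), P1=(126.69,76.53), P2=(260.38,103.33), P3=(248.86,127.17); sampled at t=k/4. Machine vertices: (104.27,123.00) → (137.94,121.04) → (189.29,110.55) → (234.28,94.75) → (248.86,76.85). Open path.

**Shape 5** — `<polyline>` line segment, stroke `#0000ff` → engrave (S150, F2536). Machine vertices: (304.59,71.11) → (195.68,58.38). Open path.

**Shape 6** — `<polyline>` line segment, stroke `#0000ff` → engrave (S150, F2536). Machine vertices: (276.09,93.45) → (205.21,23.46). Open path.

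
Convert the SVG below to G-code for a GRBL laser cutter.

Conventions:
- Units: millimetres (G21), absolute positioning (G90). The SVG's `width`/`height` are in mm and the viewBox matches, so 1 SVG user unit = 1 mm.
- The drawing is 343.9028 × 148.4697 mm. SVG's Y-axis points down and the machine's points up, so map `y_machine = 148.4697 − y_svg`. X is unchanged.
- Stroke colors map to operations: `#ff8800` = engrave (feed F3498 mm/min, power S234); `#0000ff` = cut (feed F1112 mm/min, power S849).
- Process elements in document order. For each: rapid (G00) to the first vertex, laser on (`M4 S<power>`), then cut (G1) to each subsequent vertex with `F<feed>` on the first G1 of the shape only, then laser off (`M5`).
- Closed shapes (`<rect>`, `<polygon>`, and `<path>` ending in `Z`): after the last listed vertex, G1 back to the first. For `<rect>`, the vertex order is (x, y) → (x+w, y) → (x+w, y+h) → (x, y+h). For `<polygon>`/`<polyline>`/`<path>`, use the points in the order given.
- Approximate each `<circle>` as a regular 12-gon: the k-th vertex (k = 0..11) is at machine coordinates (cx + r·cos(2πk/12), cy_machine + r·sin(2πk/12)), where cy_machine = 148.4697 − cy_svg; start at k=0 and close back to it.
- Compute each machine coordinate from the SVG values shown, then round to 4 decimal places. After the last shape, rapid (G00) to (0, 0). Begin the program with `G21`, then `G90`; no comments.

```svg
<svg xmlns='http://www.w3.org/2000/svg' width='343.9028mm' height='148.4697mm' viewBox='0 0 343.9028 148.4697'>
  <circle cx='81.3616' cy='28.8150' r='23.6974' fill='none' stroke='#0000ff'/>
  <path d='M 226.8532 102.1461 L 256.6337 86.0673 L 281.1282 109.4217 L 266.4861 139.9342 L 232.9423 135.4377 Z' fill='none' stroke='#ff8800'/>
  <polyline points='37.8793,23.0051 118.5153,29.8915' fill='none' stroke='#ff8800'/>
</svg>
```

1 u = 1 mm; y_m = 148.4697 − y.

[1] `<circle>` circle, #0000ff→cut S849 F1112: (105.0590,119.6547) → (101.8842,131.5034) → (93.2103,140.1773) → (81.3616,143.3521) → (69.5129,140.1773) → (60.8390,131.5034) → (57.6642,119.6547) → (60.8390,107.8060) → (69.5129,99.1321) → (81.3616,95.9573) → (93.2103,99.1321) → (101.8842,107.8060) → (105.0590,119.6547) (closed)

[2] `<path>` regular polygon, #ff8800→engrave S234 F3498: (226.8532,46.3236) → (256.6337,62.4024) → (281.1282,39.0480) → (266.4861,8.5355) → (232.9423,13.0320) → (226.8532,46.3236) (closed)

[3] `<polyline>` line segment, #ff8800→engrave S234 F3498: (37.8793,125.4646) → (118.5153,118.5782)

G21
G90
G00 X105.0590 Y119.6547
M4 S849
G1 X101.8842 Y131.5034 F1112
G1 X93.2103 Y140.1773
G1 X81.3616 Y143.3521
G1 X69.5129 Y140.1773
G1 X60.8390 Y131.5034
G1 X57.6642 Y119.6547
G1 X60.8390 Y107.8060
G1 X69.5129 Y99.1321
G1 X81.3616 Y95.9573
G1 X93.2103 Y99.1321
G1 X101.8842 Y107.8060
G1 X105.0590 Y119.6547
M5
G00 X226.8532 Y46.3236
M4 S234
G1 X256.6337 Y62.4024 F3498
G1 X281.1282 Y39.0480
G1 X266.4861 Y8.5355
G1 X232.9423 Y13.0320
G1 X226.8532 Y46.3236
M5
G00 X37.8793 Y125.4646
M4 S234
G1 X118.5153 Y118.5782 F3498
M5
G00 X0.0000 Y0.0000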